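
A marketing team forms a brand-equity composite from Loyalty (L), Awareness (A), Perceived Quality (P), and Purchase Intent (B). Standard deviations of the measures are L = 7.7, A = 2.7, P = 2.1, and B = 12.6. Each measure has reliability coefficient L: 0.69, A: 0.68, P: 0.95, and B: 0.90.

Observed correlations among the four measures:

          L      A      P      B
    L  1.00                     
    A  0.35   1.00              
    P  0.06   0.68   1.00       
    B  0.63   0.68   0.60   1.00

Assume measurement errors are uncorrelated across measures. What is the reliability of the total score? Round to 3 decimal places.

0.919

Var(L+A+P+B) = 7.7² + 2.7² + 2.1² + 12.6² + 2·[7.7·2.7·0.35 + 7.7·2.1·0.06 + 7.7·12.6·0.63 + 2.7·2.1·0.68 + 2.7·12.6·0.68 + 2.1·12.6·0.60] = 229.75 + 224.469 = 454.219.
With uncorrelated errors the cross-covariances are all true-score covariance, so they carry over unchanged; only the diagonal terms shrink to ρᵢσᵢ².
True-score variance = [7.7²·0.69 + 2.7²·0.68 + 2.1²·0.95 + 12.6²·0.90] + 224.469 = 192.941 + 224.469 = 417.41.
Reliability = 417.41 / 454.219 = 0.919.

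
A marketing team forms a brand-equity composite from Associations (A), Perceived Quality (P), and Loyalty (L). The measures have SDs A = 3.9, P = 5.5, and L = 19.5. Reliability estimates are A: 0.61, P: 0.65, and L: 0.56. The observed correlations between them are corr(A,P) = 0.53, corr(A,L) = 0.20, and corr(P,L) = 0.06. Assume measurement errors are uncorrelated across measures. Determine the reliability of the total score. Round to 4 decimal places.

Var(A+P+L) = 3.9² + 5.5² + 19.5² + 2·[3.9·5.5·0.53 + 3.9·19.5·0.20 + 5.5·19.5·0.06] = 425.71 + 66.027 = 491.737.
With uncorrelated errors the cross-covariances are all true-score covariance, so they carry over unchanged; only the diagonal terms shrink to ρᵢσᵢ².
True-score variance = [3.9²·0.61 + 5.5²·0.65 + 19.5²·0.56] + 66.027 = 241.881 + 66.027 = 307.908.
Reliability = 307.908 / 491.737 = 0.6262.

0.6262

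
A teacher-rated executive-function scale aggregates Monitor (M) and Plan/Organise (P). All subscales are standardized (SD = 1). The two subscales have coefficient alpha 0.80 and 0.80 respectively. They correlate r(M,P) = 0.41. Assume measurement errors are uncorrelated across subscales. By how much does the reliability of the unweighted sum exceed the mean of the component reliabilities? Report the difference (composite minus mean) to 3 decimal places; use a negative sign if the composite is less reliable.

Var(sum) = 2 + 0.82 = 2.82; true-score variance = 1.6 + 0.82 = 2.42; composite reliability = 0.8582.
Mean component reliability = 0.8000.
Difference = 0.8582 − 0.8000 = 0.058.

0.058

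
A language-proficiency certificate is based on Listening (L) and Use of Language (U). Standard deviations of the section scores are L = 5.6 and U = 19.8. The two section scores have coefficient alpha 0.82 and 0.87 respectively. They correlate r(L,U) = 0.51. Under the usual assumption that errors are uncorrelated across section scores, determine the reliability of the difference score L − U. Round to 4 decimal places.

Var(L−U) = 5.6² + 19.8² − 2·5.6·19.8·0.51 = 423.4 − 113.098 = 310.302.
With uncorrelated errors the cross-covariances are all true-score covariance, so they carry over unchanged; only the diagonal terms shrink to ρᵢσᵢ².
True-score variance = [5.6²·0.82 + 19.8²·0.87] − 113.098 = 366.79 − 113.098 = 253.692.
Reliability = 253.692 / 310.302 = 0.8176.

0.8176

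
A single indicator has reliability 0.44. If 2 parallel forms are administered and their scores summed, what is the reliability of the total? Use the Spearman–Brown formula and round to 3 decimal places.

0.611

ρ_k = kρ / (1 + (k−1)ρ) = 2·0.44 / (1 + 1·0.44) = 0.880 / 1.440 = 0.611.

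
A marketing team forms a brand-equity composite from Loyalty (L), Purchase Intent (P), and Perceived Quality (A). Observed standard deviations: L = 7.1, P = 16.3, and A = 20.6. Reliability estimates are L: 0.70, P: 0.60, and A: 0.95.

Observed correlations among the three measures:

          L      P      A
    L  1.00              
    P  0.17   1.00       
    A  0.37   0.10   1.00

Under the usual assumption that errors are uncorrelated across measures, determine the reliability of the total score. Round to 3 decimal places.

Var(L+P+A) = 7.1² + 16.3² + 20.6² + 2·[7.1·16.3·0.17 + 7.1·20.6·0.37 + 16.3·20.6·0.10] = 740.46 + 214.737 = 955.197.
Because errors are independent across components, Cov(Tᵢ,Tⱼ) = Cov(Xᵢ,Xⱼ); the off-diagonal part of the true-score variance is the same as above.
True-score variance = [7.1²·0.70 + 16.3²·0.60 + 20.6²·0.95] + 214.737 = 597.843 + 214.737 = 812.58.
Reliability = 812.58 / 955.197 = 0.851.

0.851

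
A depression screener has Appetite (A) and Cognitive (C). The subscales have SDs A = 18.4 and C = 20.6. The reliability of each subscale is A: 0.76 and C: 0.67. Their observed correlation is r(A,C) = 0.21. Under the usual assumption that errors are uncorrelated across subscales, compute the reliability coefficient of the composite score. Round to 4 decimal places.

Var(A+C) = 18.4² + 20.6² + 2·[18.4·20.6·0.21] = 762.92 + 159.197 = 922.117.
Because errors are independent across components, Cov(Tᵢ,Tⱼ) = Cov(Xᵢ,Xⱼ); the off-diagonal part of the true-score variance is the same as above.
True-score variance = [18.4²·0.76 + 20.6²·0.67] + 159.197 = 541.627 + 159.197 = 700.824.
Reliability = 700.824 / 922.117 = 0.7600.

0.7600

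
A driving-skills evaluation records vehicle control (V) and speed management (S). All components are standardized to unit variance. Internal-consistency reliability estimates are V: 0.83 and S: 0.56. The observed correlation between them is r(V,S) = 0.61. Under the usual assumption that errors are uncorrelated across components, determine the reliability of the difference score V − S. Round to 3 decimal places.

Var(V−S) = 1 + 1 − 2·0.61 = 2 − 1.22 = 0.78.
Under uncorrelated errors the observed covariances equal the true-score covariances, so only the own-variance terms attenuate.
True-score variance = [0.83 + 0.56] − 1.22 = 1.39 − 1.22 = 0.17.
Reliability = 0.17 / 0.78 = 0.218.

0.218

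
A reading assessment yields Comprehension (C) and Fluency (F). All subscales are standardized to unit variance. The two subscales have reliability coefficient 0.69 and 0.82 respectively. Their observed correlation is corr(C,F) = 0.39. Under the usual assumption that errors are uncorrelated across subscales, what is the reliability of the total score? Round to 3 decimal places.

Var(C+F) = 2 + 2·[0.39] = 2 + 0.78 = 2.78.
With uncorrelated errors the cross-covariances are all true-score covariance, so they carry over unchanged; only the diagonal terms shrink to ρᵢσᵢ².
True-score variance = [0.69 + 0.82] + 0.78 = 1.51 + 0.78 = 2.29.
Reliability = 2.29 / 2.78 = 0.824.

0.824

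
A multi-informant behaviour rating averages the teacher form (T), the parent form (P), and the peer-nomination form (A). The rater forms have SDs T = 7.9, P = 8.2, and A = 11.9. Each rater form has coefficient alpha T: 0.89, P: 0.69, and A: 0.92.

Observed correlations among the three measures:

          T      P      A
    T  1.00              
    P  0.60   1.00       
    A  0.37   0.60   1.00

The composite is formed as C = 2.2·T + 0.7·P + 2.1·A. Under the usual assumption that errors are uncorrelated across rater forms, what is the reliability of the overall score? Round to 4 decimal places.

Var(C) = 2.2²·7.9² + 0.7²·8.2² + 2.1²·11.9² + 2·[1.54·7.9·8.2·0.60 + 4.62·7.9·11.9·0.37 + 1.47·8.2·11.9·0.60] = 959.512 + 613.246 = 1572.76.
Because errors are independent across components, Cov(Tᵢ,Tⱼ) = Cov(Xᵢ,Xⱼ); the off-diagonal part of the true-score variance is the same as above.
True-score variance = [2.2²·7.9²·0.89 + 0.7²·8.2²·0.69 + 2.1²·11.9²·0.92] + 613.246 = 866.111 + 613.246 = 1479.36.
Reliability = 1479.36 / 1572.76 = 0.9406.

0.9406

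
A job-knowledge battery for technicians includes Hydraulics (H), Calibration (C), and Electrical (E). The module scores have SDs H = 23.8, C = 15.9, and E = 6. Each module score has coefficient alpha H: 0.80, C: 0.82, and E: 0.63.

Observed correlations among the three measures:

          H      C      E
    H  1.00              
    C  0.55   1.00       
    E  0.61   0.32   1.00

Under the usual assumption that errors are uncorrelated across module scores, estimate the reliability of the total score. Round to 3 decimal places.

Var(H+C+E) = 23.8² + 15.9² + 6² + 2·[23.8·15.9·0.55 + 23.8·6·0.61 + 15.9·6·0.32] = 855.25 + 651.534 = 1506.78.
Because errors are independent across components, Cov(Tᵢ,Tⱼ) = Cov(Xᵢ,Xⱼ); the off-diagonal part of the true-score variance is the same as above.
True-score variance = [23.8²·0.80 + 15.9²·0.82 + 6²·0.63] + 651.534 = 683.136 + 651.534 = 1334.67.
Reliability = 1334.67 / 1506.78 = 0.886.

0.886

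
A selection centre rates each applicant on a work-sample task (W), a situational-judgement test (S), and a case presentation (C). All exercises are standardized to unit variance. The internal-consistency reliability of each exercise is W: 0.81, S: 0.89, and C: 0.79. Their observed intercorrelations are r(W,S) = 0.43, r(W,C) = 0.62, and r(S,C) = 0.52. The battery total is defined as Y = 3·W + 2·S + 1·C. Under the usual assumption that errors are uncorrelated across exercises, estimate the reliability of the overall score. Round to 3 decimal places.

Var(Y) = 3² + 2² + 1 + 2·[6·0.43 + 3·0.62 + 2·0.52] = 14 + 10.96 = 24.96.
With uncorrelated errors the cross-covariances are all true-score covariance, so they carry over unchanged; only the diagonal terms shrink to ρᵢσᵢ².
True-score variance = [3²·0.81 + 2²·0.89 + 0.79] + 10.96 = 11.64 + 10.96 = 22.6.
Reliability = 22.6 / 24.96 = 0.905.

0.905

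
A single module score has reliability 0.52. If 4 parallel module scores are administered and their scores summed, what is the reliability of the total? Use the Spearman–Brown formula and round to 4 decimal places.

0.8125

ρ_k = kρ / (1 + (k−1)ρ) = 4·0.52 / (1 + 3·0.52) = 2.080 / 2.560 = 0.8125.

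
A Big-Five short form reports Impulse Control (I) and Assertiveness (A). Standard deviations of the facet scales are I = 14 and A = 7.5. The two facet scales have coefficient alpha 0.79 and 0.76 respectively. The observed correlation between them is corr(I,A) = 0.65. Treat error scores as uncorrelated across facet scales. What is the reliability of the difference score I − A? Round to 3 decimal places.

0.528

Var(I−A) = 14² + 7.5² − 2·14·7.5·0.65 = 252.25 − 136.5 = 115.75.
Because errors are independent across components, Cov(Tᵢ,Tⱼ) = Cov(Xᵢ,Xⱼ); the off-diagonal part of the true-score variance is the same as above.
True-score variance = [14²·0.79 + 7.5²·0.76] − 136.5 = 197.59 − 136.5 = 61.09.
Reliability = 61.09 / 115.75 = 0.528.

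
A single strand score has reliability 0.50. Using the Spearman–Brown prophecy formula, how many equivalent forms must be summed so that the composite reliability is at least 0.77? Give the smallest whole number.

4

k ≥ ρ*(1−ρ₁)/(ρ₁(1−ρ*)) = 0.77·0.50 / (0.50·0.23) = 3.348.
Smallest integer k = 4.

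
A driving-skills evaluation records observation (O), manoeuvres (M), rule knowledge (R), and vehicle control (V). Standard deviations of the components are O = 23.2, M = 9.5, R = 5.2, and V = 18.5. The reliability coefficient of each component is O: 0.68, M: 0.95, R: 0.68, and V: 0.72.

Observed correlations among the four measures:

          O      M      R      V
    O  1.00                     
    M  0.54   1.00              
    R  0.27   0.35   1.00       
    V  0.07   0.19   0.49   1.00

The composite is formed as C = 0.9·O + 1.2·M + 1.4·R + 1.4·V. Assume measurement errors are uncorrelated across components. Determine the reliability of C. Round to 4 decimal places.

0.8297

Var(C) = 0.9²·23.2² + 1.2²·9.5² + 1.4²·5.2² + 1.4²·18.5² + 2·[1.08·23.2·9.5·0.54 + 1.26·23.2·5.2·0.27 + 1.26·23.2·18.5·0.07 + 1.68·9.5·5.2·0.35 + 1.68·9.5·18.5·0.19 + 1.96·5.2·18.5·0.49] = 1289.74 + 769.943 = 2059.69.
Because errors are independent across components, Cov(Tᵢ,Tⱼ) = Cov(Xᵢ,Xⱼ); the off-diagonal part of the true-score variance is the same as above.
True-score variance = [0.9²·23.2²·0.68 + 1.2²·9.5²·0.95 + 1.4²·5.2²·0.68 + 1.4²·18.5²·0.72] + 769.943 = 938.947 + 769.943 = 1708.89.
Reliability = 1708.89 / 2059.69 = 0.8297.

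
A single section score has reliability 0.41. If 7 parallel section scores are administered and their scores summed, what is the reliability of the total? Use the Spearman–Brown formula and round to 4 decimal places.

ρ_k = kρ / (1 + (k−1)ρ) = 7·0.41 / (1 + 6·0.41) = 2.870 / 3.460 = 0.8295.

0.8295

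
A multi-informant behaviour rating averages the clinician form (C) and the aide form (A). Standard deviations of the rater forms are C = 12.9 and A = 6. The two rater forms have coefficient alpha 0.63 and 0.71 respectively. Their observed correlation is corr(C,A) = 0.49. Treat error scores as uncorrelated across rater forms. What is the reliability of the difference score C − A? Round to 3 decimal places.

Var(C−A) = 12.9² + 6² − 2·12.9·6·0.49 = 202.41 − 75.852 = 126.558.
Under uncorrelated errors the observed covariances equal the true-score covariances, so only the own-variance terms attenuate.
True-score variance = [12.9²·0.63 + 6²·0.71] − 75.852 = 130.398 − 75.852 = 54.5463.
Reliability = 54.5463 / 126.558 = 0.431.

0.431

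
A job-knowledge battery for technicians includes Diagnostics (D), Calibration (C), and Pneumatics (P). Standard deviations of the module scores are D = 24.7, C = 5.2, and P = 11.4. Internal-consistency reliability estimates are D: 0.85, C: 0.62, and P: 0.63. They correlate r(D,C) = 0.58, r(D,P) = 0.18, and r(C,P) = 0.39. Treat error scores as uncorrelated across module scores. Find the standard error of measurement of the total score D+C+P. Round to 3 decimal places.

Var(total) = 767.09 + 296.598 = 1063.69.
True-score variance = 617.216 + 296.598 = 913.814, so reliability = 0.8591.
Error variance = 1063.69 − 913.814 = 149.874; SEM = √149.874 = 12.242.

12.242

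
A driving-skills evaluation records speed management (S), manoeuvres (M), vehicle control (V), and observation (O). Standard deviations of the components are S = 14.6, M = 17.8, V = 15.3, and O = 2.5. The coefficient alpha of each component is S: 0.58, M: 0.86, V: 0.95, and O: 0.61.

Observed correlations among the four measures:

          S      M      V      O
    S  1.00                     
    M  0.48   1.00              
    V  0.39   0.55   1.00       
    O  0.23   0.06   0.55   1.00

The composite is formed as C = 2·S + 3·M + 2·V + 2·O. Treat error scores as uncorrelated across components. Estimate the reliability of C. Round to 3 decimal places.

0.909

Var(C) = 2²·14.6² + 3²·17.8² + 2²·15.3² + 2²·2.5² + 2·[6·14.6·17.8·0.48 + 4·14.6·15.3·0.39 + 4·14.6·2.5·0.23 + 6·17.8·15.3·0.55 + 6·17.8·2.5·0.06 + 4·15.3·2.5·0.55] = 4665.56 + 4258.8 = 8924.36.
With uncorrelated errors the cross-covariances are all true-score covariance, so they carry over unchanged; only the diagonal terms shrink to ρᵢσᵢ².
True-score variance = [2²·14.6²·0.58 + 3²·17.8²·0.86 + 2²·15.3²·0.95 + 2²·2.5²·0.61] + 4258.8 = 3851.66 + 4258.8 = 8110.46.
Reliability = 8110.46 / 8924.36 = 0.909.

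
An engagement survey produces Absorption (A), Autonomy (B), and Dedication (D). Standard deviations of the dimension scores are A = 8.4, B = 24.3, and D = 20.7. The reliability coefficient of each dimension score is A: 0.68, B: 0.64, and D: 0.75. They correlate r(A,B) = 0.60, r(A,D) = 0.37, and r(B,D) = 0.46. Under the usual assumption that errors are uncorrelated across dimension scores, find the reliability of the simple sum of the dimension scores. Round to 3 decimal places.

0.822

Var(A+B+D) = 8.4² + 24.3² + 20.7² + 2·[8.4·24.3·0.60 + 8.4·20.7·0.37 + 24.3·20.7·0.46] = 1089.54 + 836.384 = 1925.92.
Under uncorrelated errors the observed covariances equal the true-score covariances, so only the own-variance terms attenuate.
True-score variance = [8.4²·0.68 + 24.3²·0.64 + 20.7²·0.75] + 836.384 = 747.262 + 836.384 = 1583.65.
Reliability = 1583.65 / 1925.92 = 0.822.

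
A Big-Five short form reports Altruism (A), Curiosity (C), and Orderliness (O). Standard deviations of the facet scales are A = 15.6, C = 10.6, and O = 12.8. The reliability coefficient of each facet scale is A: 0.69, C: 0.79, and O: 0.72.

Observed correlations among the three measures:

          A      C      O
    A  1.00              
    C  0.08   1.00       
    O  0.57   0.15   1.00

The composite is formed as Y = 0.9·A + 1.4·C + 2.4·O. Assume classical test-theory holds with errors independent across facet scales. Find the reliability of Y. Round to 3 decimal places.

Var(Y) = 0.9²·15.6² + 1.4²·10.6² + 2.4²·12.8² + 2·[1.26·15.6·10.6·0.08 + 2.16·15.6·12.8·0.57 + 3.36·10.6·12.8·0.15] = 1361.07 + 661.794 = 2022.86.
Because errors are independent across components, Cov(Tᵢ,Tⱼ) = Cov(Xᵢ,Xⱼ); the off-diagonal part of the true-score variance is the same as above.
True-score variance = [0.9²·15.6²·0.69 + 1.4²·10.6²·0.79 + 2.4²·12.8²·0.72] + 661.794 = 989.469 + 661.794 = 1651.26.
Reliability = 1651.26 / 2022.86 = 0.816.

0.816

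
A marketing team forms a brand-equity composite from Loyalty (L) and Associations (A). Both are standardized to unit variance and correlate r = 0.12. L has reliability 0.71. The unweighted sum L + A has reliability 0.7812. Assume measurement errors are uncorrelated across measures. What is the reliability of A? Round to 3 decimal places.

0.800

Var(L+A) = 2 + 2·0.12 = 2.240.
True-score variance = ρ_L + ρ_A + 2·0.12, so 0.7812 = (0.71 + ρ_A + 0.24) / 2.240.
ρ_A = 0.7812·2.240 − 0.71 − 0.24 = 0.800.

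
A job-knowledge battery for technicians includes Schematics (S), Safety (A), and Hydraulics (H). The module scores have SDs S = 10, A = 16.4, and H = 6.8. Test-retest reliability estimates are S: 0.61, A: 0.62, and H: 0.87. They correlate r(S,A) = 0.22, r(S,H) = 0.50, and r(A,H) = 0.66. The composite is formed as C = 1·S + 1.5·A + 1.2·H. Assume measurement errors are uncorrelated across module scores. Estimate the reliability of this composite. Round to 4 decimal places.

0.7737

Var(C) = 10² + 1.5²·16.4² + 1.2²·6.8² + 2·[1.5·10·16.4·0.22 + 1.2·10·6.8·0.50 + 1.8·16.4·6.8·0.66] = 771.746 + 454.812 = 1226.56.
Because errors are independent across components, Cov(Tᵢ,Tⱼ) = Cov(Xᵢ,Xⱼ); the off-diagonal part of the true-score variance is the same as above.
True-score variance = [10²·0.61 + 1.5²·16.4²·0.62 + 1.2²·6.8²·0.87] + 454.812 = 494.129 + 454.812 = 948.94.
Reliability = 948.94 / 1226.56 = 0.7737.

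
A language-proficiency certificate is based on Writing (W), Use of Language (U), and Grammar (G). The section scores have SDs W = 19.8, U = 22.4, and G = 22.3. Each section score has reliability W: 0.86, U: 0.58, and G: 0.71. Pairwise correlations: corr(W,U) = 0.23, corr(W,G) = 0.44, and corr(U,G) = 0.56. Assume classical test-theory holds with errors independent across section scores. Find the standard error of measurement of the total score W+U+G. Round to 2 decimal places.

20.24

Var(total) = 1391.09 + 1152.04 = 2543.13.
True-score variance = 981.251 + 1152.04 = 2133.29, so reliability = 0.8388.
Error variance = 2543.13 − 2133.29 = 409.839; SEM = √409.839 = 20.24.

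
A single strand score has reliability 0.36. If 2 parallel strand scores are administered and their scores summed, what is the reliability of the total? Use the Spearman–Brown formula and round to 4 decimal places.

0.5294

ρ_k = kρ / (1 + (k−1)ρ) = 2·0.36 / (1 + 1·0.36) = 0.720 / 1.360 = 0.5294.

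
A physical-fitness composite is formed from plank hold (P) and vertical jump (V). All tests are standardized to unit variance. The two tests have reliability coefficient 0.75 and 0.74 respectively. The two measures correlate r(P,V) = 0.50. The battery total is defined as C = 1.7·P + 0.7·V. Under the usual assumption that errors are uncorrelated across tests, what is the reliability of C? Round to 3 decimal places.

0.814

Var(C) = 1.7² + 0.7² + 2·[1.19·0.50] = 3.38 + 1.19 = 4.57.
With uncorrelated errors the cross-covariances are all true-score covariance, so they carry over unchanged; only the diagonal terms shrink to ρᵢσᵢ².
True-score variance = [1.7²·0.75 + 0.7²·0.74] + 1.19 = 2.5301 + 1.19 = 3.7201.
Reliability = 3.7201 / 4.57 = 0.814.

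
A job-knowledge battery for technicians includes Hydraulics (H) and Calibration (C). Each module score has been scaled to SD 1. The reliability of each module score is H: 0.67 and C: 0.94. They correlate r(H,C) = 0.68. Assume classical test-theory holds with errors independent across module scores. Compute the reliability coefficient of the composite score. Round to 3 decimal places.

Var(H+C) = 2 + 2·[0.68] = 2 + 1.36 = 3.36.
Under uncorrelated errors the observed covariances equal the true-score covariances, so only the own-variance terms attenuate.
True-score variance = [0.67 + 0.94] + 1.36 = 1.61 + 1.36 = 2.97.
Reliability = 2.97 / 3.36 = 0.884.

0.884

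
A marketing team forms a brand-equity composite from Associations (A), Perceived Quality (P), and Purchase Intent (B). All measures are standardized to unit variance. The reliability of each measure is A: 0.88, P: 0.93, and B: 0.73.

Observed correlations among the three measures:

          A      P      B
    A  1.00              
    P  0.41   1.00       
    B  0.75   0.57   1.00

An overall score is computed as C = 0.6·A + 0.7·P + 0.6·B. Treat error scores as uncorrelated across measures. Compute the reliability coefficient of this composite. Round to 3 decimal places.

Var(C) = 0.6² + 0.7² + 0.6² + 2·[0.42·0.41 + 0.36·0.75 + 0.42·0.57] = 1.21 + 1.3632 = 2.5732.
With uncorrelated errors the cross-covariances are all true-score covariance, so they carry over unchanged; only the diagonal terms shrink to ρᵢσᵢ².
True-score variance = [0.6²·0.88 + 0.7²·0.93 + 0.6²·0.73] + 1.3632 = 1.0353 + 1.3632 = 2.3985.
Reliability = 2.3985 / 2.5732 = 0.932.

0.932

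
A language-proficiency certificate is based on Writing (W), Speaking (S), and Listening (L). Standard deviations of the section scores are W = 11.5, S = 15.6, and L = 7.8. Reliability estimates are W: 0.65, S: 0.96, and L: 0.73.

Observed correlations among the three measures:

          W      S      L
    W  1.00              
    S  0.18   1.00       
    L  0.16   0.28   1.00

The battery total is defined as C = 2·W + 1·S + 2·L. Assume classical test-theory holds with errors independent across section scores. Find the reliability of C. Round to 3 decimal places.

0.813

Var(C) = 2²·11.5² + 15.6² + 2²·7.8² + 2·[2·11.5·15.6·0.18 + 4·11.5·7.8·0.16 + 2·15.6·7.8·0.28] = 1015.72 + 380.266 = 1395.99.
Because errors are independent across components, Cov(Tᵢ,Tⱼ) = Cov(Xᵢ,Xⱼ); the off-diagonal part of the true-score variance is the same as above.
True-score variance = [2²·11.5²·0.65 + 15.6²·0.96 + 2²·7.8²·0.73] + 380.266 = 755.128 + 380.266 = 1135.39.
Reliability = 1135.39 / 1395.99 = 0.813.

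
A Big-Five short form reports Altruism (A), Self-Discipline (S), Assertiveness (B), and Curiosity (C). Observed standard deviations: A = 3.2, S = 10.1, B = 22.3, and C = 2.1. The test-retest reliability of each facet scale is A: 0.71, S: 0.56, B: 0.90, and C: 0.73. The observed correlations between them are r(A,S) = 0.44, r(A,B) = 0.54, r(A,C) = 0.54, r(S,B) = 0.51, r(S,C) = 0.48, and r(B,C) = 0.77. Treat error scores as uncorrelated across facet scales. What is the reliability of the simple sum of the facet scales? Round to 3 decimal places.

Var(A+S+B+C) = 3.2² + 10.1² + 22.3² + 2.1² + 2·[3.2·10.1·0.44 + 3.2·22.3·0.54 + 3.2·2.1·0.54 + 10.1·22.3·0.51 + 10.1·2.1·0.48 + 22.3·2.1·0.77] = 613.95 + 434.982 = 1048.93.
With uncorrelated errors the cross-covariances are all true-score covariance, so they carry over unchanged; only the diagonal terms shrink to ρᵢσᵢ².
True-score variance = [3.2²·0.71 + 10.1²·0.56 + 22.3²·0.90 + 2.1²·0.73] + 434.982 = 515.176 + 434.982 = 950.159.
Reliability = 950.159 / 1048.93 = 0.906.

0.906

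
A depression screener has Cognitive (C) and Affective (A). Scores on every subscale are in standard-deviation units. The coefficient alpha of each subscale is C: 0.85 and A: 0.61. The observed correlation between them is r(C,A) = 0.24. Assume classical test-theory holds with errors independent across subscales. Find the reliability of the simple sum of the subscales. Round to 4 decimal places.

0.7823

Var(C+A) = 2 + 2·[0.24] = 2 + 0.48 = 2.48.
With uncorrelated errors the cross-covariances are all true-score covariance, so they carry over unchanged; only the diagonal terms shrink to ρᵢσᵢ².
True-score variance = [0.85 + 0.61] + 0.48 = 1.46 + 0.48 = 1.94.
Reliability = 1.94 / 2.48 = 0.7823.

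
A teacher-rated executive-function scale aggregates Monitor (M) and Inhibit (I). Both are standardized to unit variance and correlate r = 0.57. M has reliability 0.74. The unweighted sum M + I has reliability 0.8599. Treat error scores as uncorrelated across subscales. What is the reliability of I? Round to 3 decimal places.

0.820

Var(M+I) = 2 + 2·0.57 = 3.140.
True-score variance = ρ_M + ρ_I + 2·0.57, so 0.8599 = (0.74 + ρ_I + 1.14) / 3.140.
ρ_I = 0.8599·3.140 − 0.74 − 1.14 = 0.820.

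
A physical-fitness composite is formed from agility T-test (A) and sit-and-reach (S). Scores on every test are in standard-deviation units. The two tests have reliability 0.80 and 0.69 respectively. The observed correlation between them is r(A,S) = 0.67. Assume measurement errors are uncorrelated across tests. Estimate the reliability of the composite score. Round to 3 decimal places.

0.847

Var(A+S) = 2 + 2·[0.67] = 2 + 1.34 = 3.34.
Under uncorrelated errors the observed covariances equal the true-score covariances, so only the own-variance terms attenuate.
True-score variance = [0.80 + 0.69] + 1.34 = 1.49 + 1.34 = 2.83.
Reliability = 2.83 / 3.34 = 0.847.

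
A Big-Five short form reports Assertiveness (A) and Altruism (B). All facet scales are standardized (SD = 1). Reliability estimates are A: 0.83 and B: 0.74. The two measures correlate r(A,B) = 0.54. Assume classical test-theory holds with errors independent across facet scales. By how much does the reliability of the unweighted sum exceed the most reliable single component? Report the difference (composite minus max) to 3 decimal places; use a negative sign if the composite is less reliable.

Var(sum) = 2 + 1.08 = 3.08; true-score variance = 1.57 + 1.08 = 2.65; composite reliability = 0.8604.
Max component reliability = 0.8300.
Difference = 0.8604 − 0.8300 = 0.030.

0.030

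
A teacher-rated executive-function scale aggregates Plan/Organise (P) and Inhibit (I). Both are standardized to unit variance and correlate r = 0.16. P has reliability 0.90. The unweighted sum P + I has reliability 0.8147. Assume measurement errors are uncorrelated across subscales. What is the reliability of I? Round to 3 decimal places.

0.670

Var(P+I) = 2 + 2·0.16 = 2.320.
True-score variance = ρ_P + ρ_I + 2·0.16, so 0.8147 = (0.90 + ρ_I + 0.32) / 2.320.
ρ_I = 0.8147·2.320 − 0.90 − 0.32 = 0.670.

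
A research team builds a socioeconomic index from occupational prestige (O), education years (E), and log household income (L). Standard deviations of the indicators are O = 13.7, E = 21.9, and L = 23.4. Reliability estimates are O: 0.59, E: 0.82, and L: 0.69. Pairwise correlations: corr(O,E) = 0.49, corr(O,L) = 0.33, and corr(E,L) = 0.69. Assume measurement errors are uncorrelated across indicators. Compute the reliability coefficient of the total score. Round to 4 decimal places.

0.8628

Var(O+E+L) = 13.7² + 21.9² + 23.4² + 2·[13.7·21.9·0.49 + 13.7·23.4·0.33 + 21.9·23.4·0.69] = 1214.86 + 1212.81 = 2427.67.
Under uncorrelated errors the observed covariances equal the true-score covariances, so only the own-variance terms attenuate.
True-score variance = [13.7²·0.59 + 21.9²·0.82 + 23.4²·0.69] + 1212.81 = 881.834 + 1212.81 = 2094.64.
Reliability = 2094.64 / 2427.67 = 0.8628.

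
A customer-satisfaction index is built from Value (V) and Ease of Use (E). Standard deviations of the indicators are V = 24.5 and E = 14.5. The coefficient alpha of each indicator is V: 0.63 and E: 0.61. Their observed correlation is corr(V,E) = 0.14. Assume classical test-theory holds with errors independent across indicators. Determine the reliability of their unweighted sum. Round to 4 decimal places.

Var(V+E) = 24.5² + 14.5² + 2·[24.5·14.5·0.14] = 810.5 + 99.47 = 909.97.
With uncorrelated errors the cross-covariances are all true-score covariance, so they carry over unchanged; only the diagonal terms shrink to ρᵢσᵢ².
True-score variance = [24.5²·0.63 + 14.5²·0.61] + 99.47 = 506.41 + 99.47 = 605.88.
Reliability = 605.88 / 909.97 = 0.6658.

0.6658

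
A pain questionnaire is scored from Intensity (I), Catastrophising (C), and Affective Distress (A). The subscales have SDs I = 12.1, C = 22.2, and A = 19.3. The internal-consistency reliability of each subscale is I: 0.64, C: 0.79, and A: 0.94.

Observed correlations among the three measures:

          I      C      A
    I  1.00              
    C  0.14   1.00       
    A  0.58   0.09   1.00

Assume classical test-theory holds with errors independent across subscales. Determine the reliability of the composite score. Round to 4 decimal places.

Var(I+C+A) = 12.1² + 22.2² + 19.3² + 2·[12.1·22.2·0.14 + 12.1·19.3·0.58 + 22.2·19.3·0.09] = 1011.74 + 423.231 = 1434.97.
Because errors are independent across components, Cov(Tᵢ,Tⱼ) = Cov(Xᵢ,Xⱼ); the off-diagonal part of the true-score variance is the same as above.
True-score variance = [12.1²·0.64 + 22.2²·0.79 + 19.3²·0.94] + 423.231 = 833.187 + 423.231 = 1256.42.
Reliability = 1256.42 / 1434.97 = 0.8756.

0.8756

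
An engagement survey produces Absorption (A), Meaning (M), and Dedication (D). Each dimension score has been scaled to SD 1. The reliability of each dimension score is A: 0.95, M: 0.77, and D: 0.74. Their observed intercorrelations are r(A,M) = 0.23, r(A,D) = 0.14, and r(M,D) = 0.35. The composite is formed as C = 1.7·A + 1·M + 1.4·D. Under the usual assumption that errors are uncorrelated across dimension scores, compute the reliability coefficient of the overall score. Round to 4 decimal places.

0.8932

Var(C) = 1.7² + 1 + 1.4² + 2·[1.7·0.23 + 2.38·0.14 + 1.4·0.35] = 5.85 + 2.4284 = 8.2784.
Under uncorrelated errors the observed covariances equal the true-score covariances, so only the own-variance terms attenuate.
True-score variance = [1.7²·0.95 + 0.77 + 1.4²·0.74] + 2.4284 = 4.9659 + 2.4284 = 7.3943.
Reliability = 7.3943 / 8.2784 = 0.8932.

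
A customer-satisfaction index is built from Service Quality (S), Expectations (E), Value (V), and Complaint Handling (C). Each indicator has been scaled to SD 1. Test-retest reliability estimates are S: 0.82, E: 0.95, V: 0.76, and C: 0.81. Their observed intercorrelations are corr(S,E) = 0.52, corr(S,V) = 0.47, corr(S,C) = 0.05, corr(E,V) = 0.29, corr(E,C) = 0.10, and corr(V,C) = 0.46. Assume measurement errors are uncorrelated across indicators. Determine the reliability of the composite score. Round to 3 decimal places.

0.915

Var(S+E+V+C) = 4 + 2·[0.52 + 0.47 + 0.05 + 0.29 + 0.10 + 0.46] = 4 + 3.78 = 7.78.
Because errors are independent across components, Cov(Tᵢ,Tⱼ) = Cov(Xᵢ,Xⱼ); the off-diagonal part of the true-score variance is the same as above.
True-score variance = [0.82 + 0.95 + 0.76 + 0.81] + 3.78 = 3.34 + 3.78 = 7.12.
Reliability = 7.12 / 7.78 = 0.915.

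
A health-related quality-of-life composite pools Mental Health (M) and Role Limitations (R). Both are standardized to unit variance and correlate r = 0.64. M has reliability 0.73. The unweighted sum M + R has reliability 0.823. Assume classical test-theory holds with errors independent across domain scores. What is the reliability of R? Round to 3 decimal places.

Var(M+R) = 2 + 2·0.64 = 3.280.
True-score variance = ρ_M + ρ_R + 2·0.64, so 0.823 = (0.73 + ρ_R + 1.28) / 3.280.
ρ_R = 0.823·3.280 − 0.73 − 1.28 = 0.689.

0.689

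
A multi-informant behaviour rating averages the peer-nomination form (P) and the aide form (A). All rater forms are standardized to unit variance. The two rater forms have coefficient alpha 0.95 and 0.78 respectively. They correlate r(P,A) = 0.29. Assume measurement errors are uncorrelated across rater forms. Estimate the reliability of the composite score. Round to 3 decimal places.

Var(P+A) = 2 + 2·[0.29] = 2 + 0.58 = 2.58.
Because errors are independent across components, Cov(Tᵢ,Tⱼ) = Cov(Xᵢ,Xⱼ); the off-diagonal part of the true-score variance is the same as above.
True-score variance = [0.95 + 0.78] + 0.58 = 1.73 + 0.58 = 2.31.
Reliability = 2.31 / 2.58 = 0.895.

0.895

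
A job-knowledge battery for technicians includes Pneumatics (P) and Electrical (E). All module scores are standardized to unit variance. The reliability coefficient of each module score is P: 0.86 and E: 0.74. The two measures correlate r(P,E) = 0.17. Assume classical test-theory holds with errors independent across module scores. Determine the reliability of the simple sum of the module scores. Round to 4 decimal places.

Var(P+E) = 2 + 2·[0.17] = 2 + 0.34 = 2.34.
With uncorrelated errors the cross-covariances are all true-score covariance, so they carry over unchanged; only the diagonal terms shrink to ρᵢσᵢ².
True-score variance = [0.86 + 0.74] + 0.34 = 1.6 + 0.34 = 1.94.
Reliability = 1.94 / 2.34 = 0.8291.

0.8291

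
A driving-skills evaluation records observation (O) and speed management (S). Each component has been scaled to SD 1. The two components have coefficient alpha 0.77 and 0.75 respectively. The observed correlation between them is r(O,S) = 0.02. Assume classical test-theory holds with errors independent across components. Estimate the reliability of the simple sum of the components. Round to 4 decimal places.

Var(O+S) = 2 + 2·[0.02] = 2 + 0.04 = 2.04.
Under uncorrelated errors the observed covariances equal the true-score covariances, so only the own-variance terms attenuate.
True-score variance = [0.77 + 0.75] + 0.04 = 1.52 + 0.04 = 1.56.
Reliability = 1.56 / 2.04 = 0.7647.

0.7647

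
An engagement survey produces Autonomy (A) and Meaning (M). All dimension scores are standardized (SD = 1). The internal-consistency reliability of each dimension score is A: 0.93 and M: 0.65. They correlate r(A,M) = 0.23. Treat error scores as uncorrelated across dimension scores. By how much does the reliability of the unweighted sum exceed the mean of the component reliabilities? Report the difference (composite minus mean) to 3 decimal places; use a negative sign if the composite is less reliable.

Var(sum) = 2 + 0.46 = 2.46; true-score variance = 1.58 + 0.46 = 2.04; composite reliability = 0.8293.
Mean component reliability = 0.7900.
Difference = 0.8293 − 0.7900 = 0.039.

0.039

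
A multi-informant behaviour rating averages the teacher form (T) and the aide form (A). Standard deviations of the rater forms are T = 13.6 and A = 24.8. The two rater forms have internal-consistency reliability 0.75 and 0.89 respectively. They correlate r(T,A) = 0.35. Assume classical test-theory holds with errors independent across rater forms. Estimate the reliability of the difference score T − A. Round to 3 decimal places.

0.798

Var(T−A) = 13.6² + 24.8² − 2·13.6·24.8·0.35 = 800 − 236.096 = 563.904.
Because errors are independent across components, Cov(Tᵢ,Tⱼ) = Cov(Xᵢ,Xⱼ); the off-diagonal part of the true-score variance is the same as above.
True-score variance = [13.6²·0.75 + 24.8²·0.89] − 236.096 = 686.106 − 236.096 = 450.01.
Reliability = 450.01 / 563.904 = 0.798.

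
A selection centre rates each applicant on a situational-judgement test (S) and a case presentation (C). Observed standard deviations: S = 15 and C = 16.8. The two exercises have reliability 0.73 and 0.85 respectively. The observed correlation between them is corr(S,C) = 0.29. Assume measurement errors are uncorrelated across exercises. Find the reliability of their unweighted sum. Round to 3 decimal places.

0.842

Var(S+C) = 15² + 16.8² + 2·[15·16.8·0.29] = 507.24 + 146.16 = 653.4.
Because errors are independent across components, Cov(Tᵢ,Tⱼ) = Cov(Xᵢ,Xⱼ); the off-diagonal part of the true-score variance is the same as above.
True-score variance = [15²·0.73 + 16.8²·0.85] + 146.16 = 404.154 + 146.16 = 550.314.
Reliability = 550.314 / 653.4 = 0.842.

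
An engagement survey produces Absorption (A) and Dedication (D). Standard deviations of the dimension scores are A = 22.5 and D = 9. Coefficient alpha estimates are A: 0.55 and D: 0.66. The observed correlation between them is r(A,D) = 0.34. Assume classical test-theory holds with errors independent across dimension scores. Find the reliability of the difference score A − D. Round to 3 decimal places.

0.432

Var(A−D) = 22.5² + 9² − 2·22.5·9·0.34 = 587.25 − 137.7 = 449.55.
Because errors are independent across components, Cov(Tᵢ,Tⱼ) = Cov(Xᵢ,Xⱼ); the off-diagonal part of the true-score variance is the same as above.
True-score variance = [22.5²·0.55 + 9²·0.66] − 137.7 = 331.897 − 137.7 = 194.197.
Reliability = 194.197 / 449.55 = 0.432.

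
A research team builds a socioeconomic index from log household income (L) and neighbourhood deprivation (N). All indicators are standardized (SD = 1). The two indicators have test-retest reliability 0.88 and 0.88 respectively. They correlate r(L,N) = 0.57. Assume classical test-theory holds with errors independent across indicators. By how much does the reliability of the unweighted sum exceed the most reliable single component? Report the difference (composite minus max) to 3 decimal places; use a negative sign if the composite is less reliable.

0.044

Var(sum) = 2 + 1.14 = 3.14; true-score variance = 1.76 + 1.14 = 2.9; composite reliability = 0.9236.
Max component reliability = 0.8800.
Difference = 0.9236 − 0.8800 = 0.044.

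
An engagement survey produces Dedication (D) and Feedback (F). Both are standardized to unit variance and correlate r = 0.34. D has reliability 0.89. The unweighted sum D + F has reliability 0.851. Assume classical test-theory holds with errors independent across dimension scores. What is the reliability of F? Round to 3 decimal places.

0.711

Var(D+F) = 2 + 2·0.34 = 2.680.
True-score variance = ρ_D + ρ_F + 2·0.34, so 0.851 = (0.89 + ρ_F + 0.68) / 2.680.
ρ_F = 0.851·2.680 − 0.89 − 0.68 = 0.711.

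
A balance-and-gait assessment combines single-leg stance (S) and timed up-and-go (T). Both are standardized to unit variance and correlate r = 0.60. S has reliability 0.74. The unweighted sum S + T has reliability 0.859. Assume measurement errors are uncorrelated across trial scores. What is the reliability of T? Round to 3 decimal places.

0.809

Var(S+T) = 2 + 2·0.60 = 3.200.
True-score variance = ρ_S + ρ_T + 2·0.60, so 0.859 = (0.74 + ρ_T + 1.20) / 3.200.
ρ_T = 0.859·3.200 − 0.74 − 1.20 = 0.809.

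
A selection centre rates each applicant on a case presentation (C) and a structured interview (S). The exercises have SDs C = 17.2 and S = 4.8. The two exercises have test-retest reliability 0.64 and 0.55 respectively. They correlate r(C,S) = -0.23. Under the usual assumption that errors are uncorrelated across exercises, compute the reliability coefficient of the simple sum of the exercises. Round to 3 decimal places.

0.584

Var(C+S) = 17.2² + 4.8² + 2·[17.2·4.8·(-0.23)] = 318.88 − 37.9776 = 280.902.
With uncorrelated errors the cross-covariances are all true-score covariance, so they carry over unchanged; only the diagonal terms shrink to ρᵢσᵢ².
True-score variance = [17.2²·0.64 + 4.8²·0.55] − 37.9776 = 202.01 − 37.9776 = 164.032.
Reliability = 164.032 / 280.902 = 0.584.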